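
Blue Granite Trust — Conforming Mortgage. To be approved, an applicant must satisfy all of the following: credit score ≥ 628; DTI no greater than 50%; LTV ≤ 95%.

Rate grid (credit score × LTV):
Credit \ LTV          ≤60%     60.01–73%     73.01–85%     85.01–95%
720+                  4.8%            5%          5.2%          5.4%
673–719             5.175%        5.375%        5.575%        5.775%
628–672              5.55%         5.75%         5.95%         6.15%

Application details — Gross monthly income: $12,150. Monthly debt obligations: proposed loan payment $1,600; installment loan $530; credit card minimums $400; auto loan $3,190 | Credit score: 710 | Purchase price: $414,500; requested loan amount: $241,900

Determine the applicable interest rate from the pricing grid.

5.175%

Credit score 710 ≥ 628; Total monthly debts = (1,600 + 530 + 400 + 3,190) = 5,720. Debt-to-income = 5,720/12,150 = 47.1% — meets 50% limit
LTV: 241,900 ÷ 414,500 = 58.4%, within 95% cap
Credit 710 → row 673–719; LTV 58.4% → column ≤60%. Grid cell → 5.175%.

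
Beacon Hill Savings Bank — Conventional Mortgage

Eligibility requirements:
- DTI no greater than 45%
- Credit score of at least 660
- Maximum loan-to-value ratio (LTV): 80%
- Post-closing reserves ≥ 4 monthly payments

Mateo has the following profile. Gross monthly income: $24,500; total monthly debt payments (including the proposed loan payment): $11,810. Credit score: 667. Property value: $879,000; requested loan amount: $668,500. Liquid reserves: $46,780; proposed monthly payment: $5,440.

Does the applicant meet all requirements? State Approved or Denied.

DTI: 11,810 ÷ 24,500 = 48.2%, exceeds the 45% cap
Credit score 667 ≥ 660 (meets)
LTV: 668,500 ÷ 879,000 = 76.1%, within 80% cap
Liquid reserves cover 46,780/5,440 = 8.6 months — ≥ 4 required
Fails on DTI.

Denied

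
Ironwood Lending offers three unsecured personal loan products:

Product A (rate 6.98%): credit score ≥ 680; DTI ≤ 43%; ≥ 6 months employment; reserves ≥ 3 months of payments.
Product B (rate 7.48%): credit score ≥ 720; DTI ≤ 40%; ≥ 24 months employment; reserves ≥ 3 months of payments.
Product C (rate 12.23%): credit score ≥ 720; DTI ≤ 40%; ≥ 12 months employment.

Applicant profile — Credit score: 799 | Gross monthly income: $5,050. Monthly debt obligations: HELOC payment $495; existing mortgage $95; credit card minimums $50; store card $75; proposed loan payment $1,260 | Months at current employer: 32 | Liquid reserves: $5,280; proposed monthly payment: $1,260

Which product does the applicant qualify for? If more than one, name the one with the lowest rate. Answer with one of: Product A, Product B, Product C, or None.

Total debts = (495 + 95 + 50 + 75 + 1,260) = 1,975; DTI = 1,975/5,050 = 39.1%.
Reserves = 5,280/1,260 = 4.2 months.
Product A: score 799 ≥ 680; DTI 39.1% ≤ 43%; employment 32 ≥ 6 mo; reserves 4.2 ≥ 3 mo → qualifies.
Product B: score 799 ≥ 720; DTI 39.1% ≤ 40%; employment 32 ≥ 24 mo; reserves 4.2 ≥ 3 mo → qualifies.
Product C: score 799 ≥ 720; DTI 39.1% ≤ 40%; employment 32 ≥ 12 mo → qualifies.
Qualifying: Product A, Product B, Product C. Lowest rate is 6.98% → Product A.

Product A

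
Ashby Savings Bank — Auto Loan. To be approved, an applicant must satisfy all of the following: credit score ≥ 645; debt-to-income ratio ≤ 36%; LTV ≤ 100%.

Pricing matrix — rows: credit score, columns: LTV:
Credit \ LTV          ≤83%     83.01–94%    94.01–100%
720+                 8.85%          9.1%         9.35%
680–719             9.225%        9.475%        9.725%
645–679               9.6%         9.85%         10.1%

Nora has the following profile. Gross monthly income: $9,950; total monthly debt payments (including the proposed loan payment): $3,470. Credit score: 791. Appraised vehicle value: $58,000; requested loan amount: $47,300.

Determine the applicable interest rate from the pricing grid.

8.85%

Credit score 791 ≥ 645; DTI = 3,470/9,950 = 34.9% ≤ 36%
LTV = 47,300/58,000 = 81.6% ≤ 100%
Score 791 is in the 720+ band; LTV 81.6% is in the ≤83% band → 8.85%.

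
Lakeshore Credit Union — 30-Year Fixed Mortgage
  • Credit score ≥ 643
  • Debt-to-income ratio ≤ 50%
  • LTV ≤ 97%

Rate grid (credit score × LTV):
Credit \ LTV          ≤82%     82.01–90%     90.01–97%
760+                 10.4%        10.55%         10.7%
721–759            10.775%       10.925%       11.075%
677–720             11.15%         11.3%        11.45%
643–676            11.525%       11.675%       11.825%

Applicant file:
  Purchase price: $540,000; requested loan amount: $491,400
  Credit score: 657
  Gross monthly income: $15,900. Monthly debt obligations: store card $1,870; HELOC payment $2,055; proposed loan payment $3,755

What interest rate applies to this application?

Credit score 657 ≥ 643; Total monthly debts = (1,870 + 2,055 + 3,755) = 7,680. DTI = 7,680/15,900 = 48.3% ≤ 50%
Loan-to-value = 491,400/540,000 = 91% — pass (97% max)
Row: 657 falls in 643–676. Column: 91% falls in 90.01–97%. Rate = 11.825%.

11.825%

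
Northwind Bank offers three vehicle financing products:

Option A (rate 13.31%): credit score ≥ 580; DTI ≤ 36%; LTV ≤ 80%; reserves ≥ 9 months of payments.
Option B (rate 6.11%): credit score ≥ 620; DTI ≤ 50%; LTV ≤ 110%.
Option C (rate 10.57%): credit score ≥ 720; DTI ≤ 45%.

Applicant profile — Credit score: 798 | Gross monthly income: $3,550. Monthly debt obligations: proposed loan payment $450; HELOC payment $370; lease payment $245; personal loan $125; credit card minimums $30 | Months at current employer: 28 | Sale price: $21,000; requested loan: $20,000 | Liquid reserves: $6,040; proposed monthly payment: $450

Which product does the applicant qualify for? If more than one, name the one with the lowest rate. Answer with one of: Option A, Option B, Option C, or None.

Total debts = (450 + 370 + 245 + 125 + 30) = 1,220; DTI = 1,220/3,550 = 34.4%.
LTV = 20,000/21,000 = 95.2%.
Reserves = 6,040/450 = 13.4 months.
Option A: score 798 ≥ 580; DTI 34.4% ≤ 36%; LTV 95.2% > 80%; reserves 13.4 ≥ 9 mo → does not qualify.
Option B: score 798 ≥ 620; DTI 34.4% ≤ 50%; LTV 95.2% ≤ 110% → qualifies.
Option C: score 798 ≥ 720; DTI 34.4% ≤ 45% → qualifies.
Qualifying: Option B, Option C. Lowest rate is 6.11% → Option B.

Option B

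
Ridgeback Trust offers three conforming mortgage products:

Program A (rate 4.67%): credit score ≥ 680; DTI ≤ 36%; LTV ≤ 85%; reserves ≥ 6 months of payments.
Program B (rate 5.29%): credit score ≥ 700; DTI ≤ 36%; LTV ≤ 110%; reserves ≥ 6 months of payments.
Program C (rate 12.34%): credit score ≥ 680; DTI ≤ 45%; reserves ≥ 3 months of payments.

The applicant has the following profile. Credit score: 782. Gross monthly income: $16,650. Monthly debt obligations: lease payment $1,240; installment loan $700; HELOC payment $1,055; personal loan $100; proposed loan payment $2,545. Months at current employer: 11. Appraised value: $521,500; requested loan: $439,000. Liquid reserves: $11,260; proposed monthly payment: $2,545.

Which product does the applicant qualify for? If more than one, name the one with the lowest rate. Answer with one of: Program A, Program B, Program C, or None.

Total debts = (1,240 + 700 + 1,055 + 100 + 2,545) = 5,640; DTI = 5,640/16,650 = 33.9%.
LTV = 439,000/521,500 = 84.2%.
Reserves = 11,260/2,545 = 4.4 months.
Program A: score 782 ≥ 680; DTI 33.9% ≤ 36%; LTV 84.2% ≤ 85%; reserves 4.4 < 6 mo → does not qualify.
Program B: score 782 ≥ 700; DTI 33.9% ≤ 36%; LTV 84.2% ≤ 110%; reserves 4.4 < 6 mo → does not qualify.
Program C: score 782 ≥ 680; DTI 33.9% ≤ 45%; reserves 4.4 ≥ 3 mo → qualifies.

Program C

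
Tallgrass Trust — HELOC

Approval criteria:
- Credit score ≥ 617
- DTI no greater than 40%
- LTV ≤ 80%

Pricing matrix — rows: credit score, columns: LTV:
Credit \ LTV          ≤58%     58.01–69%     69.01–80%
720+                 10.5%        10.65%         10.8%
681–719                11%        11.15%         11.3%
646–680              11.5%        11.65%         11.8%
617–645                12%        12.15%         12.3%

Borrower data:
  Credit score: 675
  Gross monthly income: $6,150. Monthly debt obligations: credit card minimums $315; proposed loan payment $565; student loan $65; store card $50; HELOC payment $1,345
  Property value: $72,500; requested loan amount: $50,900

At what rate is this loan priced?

11.8%

Credit score 675 ≥ 617; Total monthly debts = (315 + 565 + 65 + 50 + 1,345) = 2,340. DTI: 2,340 ÷ 6,150 = 38%, within the 40% cap
Loan-to-value = 50,900/72,500 = 70.2% — pass (80% max)
Score 675 is in the 646–680 band; LTV 70.2% is in the 69.01–80% band → 11.8%.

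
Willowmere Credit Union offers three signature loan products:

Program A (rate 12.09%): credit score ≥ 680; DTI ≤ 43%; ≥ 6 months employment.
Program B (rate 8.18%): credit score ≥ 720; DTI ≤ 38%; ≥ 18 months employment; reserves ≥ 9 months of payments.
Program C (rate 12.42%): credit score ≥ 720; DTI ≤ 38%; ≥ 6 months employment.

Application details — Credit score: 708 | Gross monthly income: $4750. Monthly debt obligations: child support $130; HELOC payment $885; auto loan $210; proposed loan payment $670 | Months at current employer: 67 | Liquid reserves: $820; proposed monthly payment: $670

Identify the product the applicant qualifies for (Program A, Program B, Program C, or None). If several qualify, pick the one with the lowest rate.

Program A

Total debts = (130 + 885 + 210 + 670) = 1,895; DTI = 1,895/4,750 = 39.9%.
Reserves = 820/670 = 1.2 months.
Program A: score 708 ≥ 680; DTI 39.9% ≤ 43%; employment 67 ≥ 6 mo → qualifies.
Program B: score 708 < 720; DTI 39.9% > 38%; employment 67 ≥ 18 mo; reserves 1.2 < 9 mo → does not qualify.
Program C: score 708 < 720; DTI 39.9% > 38%; employment 67 ≥ 6 mo → does not qualify.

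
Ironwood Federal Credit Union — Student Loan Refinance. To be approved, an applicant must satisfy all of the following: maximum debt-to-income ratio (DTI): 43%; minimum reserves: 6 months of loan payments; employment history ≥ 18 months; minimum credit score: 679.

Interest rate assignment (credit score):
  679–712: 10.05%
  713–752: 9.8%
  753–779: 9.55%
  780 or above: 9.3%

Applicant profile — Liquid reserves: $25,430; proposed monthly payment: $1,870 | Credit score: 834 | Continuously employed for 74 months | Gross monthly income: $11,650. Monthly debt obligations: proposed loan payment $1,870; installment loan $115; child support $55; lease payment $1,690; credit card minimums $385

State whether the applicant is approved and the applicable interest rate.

Credit score 834 ≥ 679 (meets minimum)
Total monthly debts = (1,870 + 115 + 55 + 1,690 + 385) = 4,115. DTI = 4,115/11,650 = 35.3% ≤ 43%
Employment 74 ≥ 18 months
Reserves: 25,430 ÷ 1,870 = 13.6 months (meets 6-month minimum)
All requirements met. Score 834 falls in the 780 or above tier → 9.3%.

Approved at 9.3%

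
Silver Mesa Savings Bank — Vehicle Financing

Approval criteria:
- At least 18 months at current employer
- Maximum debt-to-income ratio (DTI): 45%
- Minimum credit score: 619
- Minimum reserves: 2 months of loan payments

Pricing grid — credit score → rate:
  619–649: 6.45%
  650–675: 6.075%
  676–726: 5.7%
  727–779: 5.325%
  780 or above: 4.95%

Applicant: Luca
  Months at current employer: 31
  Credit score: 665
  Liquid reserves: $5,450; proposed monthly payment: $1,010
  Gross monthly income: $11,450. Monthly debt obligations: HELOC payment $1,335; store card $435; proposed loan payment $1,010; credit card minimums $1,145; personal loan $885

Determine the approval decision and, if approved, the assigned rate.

Credit score 665 ≥ 619 (meets minimum)
Total monthly debts = (1,335 + 435 + 1,010 + 1,145 + 885) = 4,810. DTI = 4,810/11,450 = 42% ≤ 45%
Employment 31 ≥ 18 months
Reserves: 5,450 ÷ 1,010 = 5.4 months (meets 2-month minimum)
All requirements met. Score 665 falls in the 650–675 tier → 6.075%.

Approved at 6.075%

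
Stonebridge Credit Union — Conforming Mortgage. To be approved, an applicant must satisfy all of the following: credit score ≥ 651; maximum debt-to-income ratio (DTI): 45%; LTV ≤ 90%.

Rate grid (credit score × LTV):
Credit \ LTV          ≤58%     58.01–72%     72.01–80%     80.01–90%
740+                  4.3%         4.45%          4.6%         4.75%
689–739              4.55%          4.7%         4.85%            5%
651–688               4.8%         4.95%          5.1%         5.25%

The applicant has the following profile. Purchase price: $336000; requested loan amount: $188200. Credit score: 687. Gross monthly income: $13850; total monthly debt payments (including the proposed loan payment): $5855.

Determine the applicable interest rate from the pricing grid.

4.8%

Credit score 687 ≥ 651; DTI = 5,855/13,850 = 42.3% ≤ 45%
LTV = 188,200/336,000 = 56% ≤ 90%
Credit 687 → row 651–688; LTV 56% → column ≤58%. Grid cell → 4.8%.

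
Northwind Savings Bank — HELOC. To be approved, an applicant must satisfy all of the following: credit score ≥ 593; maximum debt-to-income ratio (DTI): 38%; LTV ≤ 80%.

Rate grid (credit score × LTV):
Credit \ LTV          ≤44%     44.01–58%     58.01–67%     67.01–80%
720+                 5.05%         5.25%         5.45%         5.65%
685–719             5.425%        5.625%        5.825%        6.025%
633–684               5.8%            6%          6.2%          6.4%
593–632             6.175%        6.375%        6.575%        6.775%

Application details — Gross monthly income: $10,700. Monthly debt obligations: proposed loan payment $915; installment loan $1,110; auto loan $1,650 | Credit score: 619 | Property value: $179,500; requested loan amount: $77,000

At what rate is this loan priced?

Credit score 619 ≥ 593; Total monthly debts = (915 + 1,110 + 1,650) = 3,675. DTI: 3,675 ÷ 10,700 = 34.3%, within the 38% cap
LTV = 77,000/179,500 = 42.9% ≤ 80%
Row: 619 falls in 593–632. Column: 42.9% falls in ≤44%. Rate = 6.175%.

6.175%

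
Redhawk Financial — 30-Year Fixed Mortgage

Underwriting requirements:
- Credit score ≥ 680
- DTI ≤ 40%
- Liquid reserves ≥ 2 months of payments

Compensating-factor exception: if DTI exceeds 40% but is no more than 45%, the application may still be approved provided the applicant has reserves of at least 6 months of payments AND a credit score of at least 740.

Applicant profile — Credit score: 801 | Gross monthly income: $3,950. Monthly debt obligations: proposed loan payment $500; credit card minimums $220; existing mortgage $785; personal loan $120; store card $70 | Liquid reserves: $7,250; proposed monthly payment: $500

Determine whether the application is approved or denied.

Approved

Credit score 801 ≥ 680 (meets base)
Total debts = (500 + 220 + 785 + 120 + 70) = 1,695. DTI: 1,695 ÷ 3,950 = 42.9%, over the 40% base limit.
Liquid reserves cover 7,250/500 = 14.5 months — ≥ 2 required
DTI 42.9% is within the 40%–45% exception band; checking compensating factors.
Reserves 14.5 ≥ 6 months; credit score 801 ≥ 740.
Both compensating conditions met → exception applies.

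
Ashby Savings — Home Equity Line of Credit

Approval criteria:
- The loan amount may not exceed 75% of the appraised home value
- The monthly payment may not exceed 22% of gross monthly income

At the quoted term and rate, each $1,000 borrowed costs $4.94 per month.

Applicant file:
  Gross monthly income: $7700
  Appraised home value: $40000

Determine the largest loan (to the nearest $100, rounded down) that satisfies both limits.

$30,000

Payment cap: 22% × $7,700 = $1,694/month.
At $4.94 per $1,000, that supports 1,694/4.94 × 1,000 ≈ $342,914 → $342,900.
LTV cap: 75% × $40,000 = $30,000 → $30,000.
Binding constraint: loan-to-value.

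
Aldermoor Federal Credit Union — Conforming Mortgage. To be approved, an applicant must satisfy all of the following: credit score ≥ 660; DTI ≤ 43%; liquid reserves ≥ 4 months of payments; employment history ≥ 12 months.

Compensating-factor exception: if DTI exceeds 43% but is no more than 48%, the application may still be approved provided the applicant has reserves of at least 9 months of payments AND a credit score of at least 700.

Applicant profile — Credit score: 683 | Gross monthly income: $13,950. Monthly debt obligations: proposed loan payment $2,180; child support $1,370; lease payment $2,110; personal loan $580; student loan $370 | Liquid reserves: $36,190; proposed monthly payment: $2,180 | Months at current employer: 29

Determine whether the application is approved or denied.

Credit score 683 ≥ 660 (meets base)
Total debts = (2,180 + 1,370 + 2,110 + 580 + 370) = 6,610. DTI = 6,610/13,950 = 47.4% > 43% — standard DTI limit exceeded.
Liquid reserves cover 36,190/2,180 = 16.6 months — ≥ 4 required
Employment 29 ≥ 12 months
47.4% falls in the override range (43%–48%), so the compensating-factor test applies.
Override check — reserves: 16.6 mo (ok); score: 683 (below 700).
Compensating-factor requirement not fully met.

Denied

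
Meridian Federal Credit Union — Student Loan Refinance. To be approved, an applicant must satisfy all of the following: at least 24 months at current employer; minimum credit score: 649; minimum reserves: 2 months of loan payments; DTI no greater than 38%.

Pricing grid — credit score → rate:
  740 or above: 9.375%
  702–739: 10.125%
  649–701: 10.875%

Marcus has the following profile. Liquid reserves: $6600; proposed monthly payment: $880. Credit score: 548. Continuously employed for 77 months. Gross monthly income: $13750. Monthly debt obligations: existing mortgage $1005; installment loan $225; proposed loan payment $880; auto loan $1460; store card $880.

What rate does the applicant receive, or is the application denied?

Denied

Credit score 548 < 649 (below minimum)
Reserves = 6,600/880 = 7.5 months ≥ 2
Total monthly debts = (1,005 + 225 + 880 + 1,460 + 880) = 4,450. DTI = 4,450/13,750 = 32.4% ≤ 38%
Employment 77 ≥ 24 months
Not all requirements met → denied.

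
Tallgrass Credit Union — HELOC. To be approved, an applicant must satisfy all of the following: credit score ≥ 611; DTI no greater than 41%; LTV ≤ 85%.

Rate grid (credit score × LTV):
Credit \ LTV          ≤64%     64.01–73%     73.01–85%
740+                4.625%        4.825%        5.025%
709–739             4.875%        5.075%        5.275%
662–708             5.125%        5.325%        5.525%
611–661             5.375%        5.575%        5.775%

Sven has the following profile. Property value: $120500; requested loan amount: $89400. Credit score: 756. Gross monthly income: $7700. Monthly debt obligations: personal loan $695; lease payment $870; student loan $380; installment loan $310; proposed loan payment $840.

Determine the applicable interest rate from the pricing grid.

Credit score 756 ≥ 611; Total monthly debts = (695 + 870 + 380 + 310 + 840) = 3,095. DTI = 3,095/7,700 = 40.2% ≤ 41%
Loan-to-value = 89,400/120,500 = 74.2% — pass (85% max)
Credit 756 → row 740+; LTV 74.2% → column 73.01–85%. Grid cell → 5.025%.

5.025%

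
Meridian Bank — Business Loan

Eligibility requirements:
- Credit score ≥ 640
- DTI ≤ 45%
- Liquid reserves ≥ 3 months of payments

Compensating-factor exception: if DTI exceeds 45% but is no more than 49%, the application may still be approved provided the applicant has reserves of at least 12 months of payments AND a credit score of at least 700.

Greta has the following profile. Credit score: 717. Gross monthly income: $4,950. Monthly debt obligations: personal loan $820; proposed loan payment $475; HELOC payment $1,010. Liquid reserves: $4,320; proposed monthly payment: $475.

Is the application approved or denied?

Credit score 717 ≥ 640 (meets base)
Total debts = (820 + 475 + 1,010) = 2,305. DTI: 2,305 ÷ 4,950 = 46.6%, over the 45% base limit.
Reserves = 4,320/475 = 9.1 months ≥ 3
46.6% falls in the override range (45%–49%), so the compensating-factor test applies.
Reserves 9.1 < 12 months; credit score 717 ≥ 700.
Override conditions not both satisfied; exception does not apply.

Denied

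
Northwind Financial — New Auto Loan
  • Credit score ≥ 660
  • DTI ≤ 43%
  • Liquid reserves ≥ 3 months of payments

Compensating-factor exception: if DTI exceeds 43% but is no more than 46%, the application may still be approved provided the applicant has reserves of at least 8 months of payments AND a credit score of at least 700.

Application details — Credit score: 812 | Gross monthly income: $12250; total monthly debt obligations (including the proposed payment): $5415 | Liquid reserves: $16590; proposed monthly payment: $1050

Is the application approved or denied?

Credit score 812 ≥ 660 (meets base)
DTI: 5,415 ÷ 12,250 = 44.2%, over the 43% base limit.
Reserves = 16,590/1,050 = 15.8 months ≥ 3
44.2% falls in the override range (43%–46%), so the compensating-factor test applies.
Override check — reserves: 15.8 mo (ok); score: 812 (ok).
Both override conditions satisfied; DTI exception granted.

Approved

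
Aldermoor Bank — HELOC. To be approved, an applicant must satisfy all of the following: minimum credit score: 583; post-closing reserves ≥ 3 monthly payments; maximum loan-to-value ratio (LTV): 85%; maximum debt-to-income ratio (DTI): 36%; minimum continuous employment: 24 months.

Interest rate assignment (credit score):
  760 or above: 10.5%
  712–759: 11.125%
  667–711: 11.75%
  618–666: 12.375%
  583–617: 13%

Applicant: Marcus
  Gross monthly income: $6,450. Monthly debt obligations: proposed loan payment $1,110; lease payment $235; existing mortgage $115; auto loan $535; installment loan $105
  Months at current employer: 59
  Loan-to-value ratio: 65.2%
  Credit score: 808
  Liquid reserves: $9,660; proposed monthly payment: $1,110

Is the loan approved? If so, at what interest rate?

Approved at 10.5%

Credit score 808 ≥ 583 (meets minimum)
Total monthly debts = (1,110 + 235 + 115 + 535 + 105) = 2,100. DTI: 2,100 ÷ 6,450 = 32.6%, within the 36% cap
LTV 65.2% ≤ 85%
Reserves: 9,660 ÷ 1,110 = 8.7 months (meets 3-month minimum)
Employment 59 ≥ 24 months
All requirements met. Score 808 falls in the 760 or above tier → 10.5%.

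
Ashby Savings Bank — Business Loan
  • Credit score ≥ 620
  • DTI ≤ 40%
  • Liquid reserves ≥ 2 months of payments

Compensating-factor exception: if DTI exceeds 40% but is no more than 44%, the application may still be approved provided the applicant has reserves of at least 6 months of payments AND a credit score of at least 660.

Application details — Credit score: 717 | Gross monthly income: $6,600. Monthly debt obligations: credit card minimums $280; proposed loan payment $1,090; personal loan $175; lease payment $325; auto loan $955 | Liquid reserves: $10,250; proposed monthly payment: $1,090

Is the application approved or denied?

Approved

Credit score 717 ≥ 620 (meets base)
Total debts = (280 + 1,090 + 175 + 325 + 955) = 2,825. DTI: 2,825 ÷ 6,600 = 42.8%, over the 40% base limit.
Liquid reserves cover 10,250/1,090 = 9.4 months — ≥ 2 required
DTI 42.8% is within the 40%–44% exception band; checking compensating factors.
Override check — reserves: 9.4 mo (ok); score: 717 (ok).
Both override conditions satisfied; DTI exception granted.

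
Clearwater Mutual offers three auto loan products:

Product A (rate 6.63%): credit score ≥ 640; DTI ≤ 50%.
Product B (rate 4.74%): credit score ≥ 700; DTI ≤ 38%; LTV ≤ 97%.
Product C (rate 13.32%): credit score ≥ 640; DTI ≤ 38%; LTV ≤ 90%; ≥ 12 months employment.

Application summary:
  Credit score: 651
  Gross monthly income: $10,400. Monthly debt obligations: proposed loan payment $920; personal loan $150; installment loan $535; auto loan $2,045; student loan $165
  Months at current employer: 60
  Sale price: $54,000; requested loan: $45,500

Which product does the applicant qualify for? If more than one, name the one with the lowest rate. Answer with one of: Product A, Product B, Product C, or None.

Product A

Total debts = (920 + 150 + 535 + 2,045 + 165) = 3,815; DTI = 3,815/10,400 = 36.7%.
LTV = 45,500/54,000 = 84.3%.
Product A: score 651 ≥ 640; DTI 36.7% ≤ 50% → qualifies.
Product B: score 651 < 700; DTI 36.7% ≤ 38%; LTV 84.3% ≤ 97% → does not qualify.
Product C: score 651 ≥ 640; DTI 36.7% ≤ 38%; LTV 84.3% ≤ 90%; employment 60 ≥ 12 mo → qualifies.
Qualifying: Product A, Product C. Lowest rate is 6.63% → Product A.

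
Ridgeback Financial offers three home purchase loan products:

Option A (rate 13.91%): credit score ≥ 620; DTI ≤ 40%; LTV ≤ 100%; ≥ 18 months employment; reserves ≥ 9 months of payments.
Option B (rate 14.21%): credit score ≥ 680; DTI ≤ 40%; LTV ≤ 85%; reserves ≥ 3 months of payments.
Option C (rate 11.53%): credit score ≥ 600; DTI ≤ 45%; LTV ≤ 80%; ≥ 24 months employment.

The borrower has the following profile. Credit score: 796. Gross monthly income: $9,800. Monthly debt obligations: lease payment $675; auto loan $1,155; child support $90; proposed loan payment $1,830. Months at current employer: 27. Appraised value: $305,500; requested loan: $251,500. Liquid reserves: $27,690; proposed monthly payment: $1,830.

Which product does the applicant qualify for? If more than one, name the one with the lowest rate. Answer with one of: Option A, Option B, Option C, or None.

Option A

Total debts = (675 + 1,155 + 90 + 1,830) = 3,750; DTI = 3,750/9,800 = 38.3%.
LTV = 251,500/305,500 = 82.3%.
Reserves = 27,690/1,830 = 15.1 months.
Option A: score 796 ≥ 620; DTI 38.3% ≤ 40%; LTV 82.3% ≤ 100%; employment 27 ≥ 18 mo; reserves 15.1 ≥ 9 mo → qualifies.
Option B: score 796 ≥ 680; DTI 38.3% ≤ 40%; LTV 82.3% ≤ 85%; reserves 15.1 ≥ 3 mo → qualifies.
Option C: score 796 ≥ 600; DTI 38.3% ≤ 45%; LTV 82.3% > 80%; employment 27 ≥ 24 mo → does not qualify.
Qualifying: Option A, Option B. Lowest rate is 13.91% → Option A.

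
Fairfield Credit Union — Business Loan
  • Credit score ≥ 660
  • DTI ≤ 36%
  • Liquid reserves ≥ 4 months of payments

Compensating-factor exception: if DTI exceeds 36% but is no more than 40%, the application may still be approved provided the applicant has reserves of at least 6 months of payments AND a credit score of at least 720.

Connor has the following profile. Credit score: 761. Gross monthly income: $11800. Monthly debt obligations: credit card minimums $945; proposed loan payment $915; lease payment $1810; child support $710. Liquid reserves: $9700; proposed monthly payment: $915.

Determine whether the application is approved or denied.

Approved

Credit score 761 ≥ 660 (meets base)
Total debts = (945 + 915 + 1,810 + 710) = 4,380. DTI = 4,380/11,800 = 37.1% > 36% — standard DTI limit exceeded.
Reserves: 9,700 ÷ 915 = 10.6 months (meets 4-month minimum)
37.1% falls in the override range (36%–40%), so the compensating-factor test applies.
Override check — reserves: 10.6 mo (ok); score: 761 (ok).
Both override conditions satisfied; DTI exception granted.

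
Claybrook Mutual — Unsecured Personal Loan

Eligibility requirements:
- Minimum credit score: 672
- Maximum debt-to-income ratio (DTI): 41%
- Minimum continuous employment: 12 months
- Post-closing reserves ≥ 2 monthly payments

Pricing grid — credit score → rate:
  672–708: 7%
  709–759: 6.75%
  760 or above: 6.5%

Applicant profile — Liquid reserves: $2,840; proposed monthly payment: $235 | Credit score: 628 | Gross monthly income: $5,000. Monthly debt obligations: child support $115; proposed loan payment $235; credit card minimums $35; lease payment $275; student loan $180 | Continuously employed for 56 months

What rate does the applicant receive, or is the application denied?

Denied

Credit score 628 < 672 (below minimum)
Liquid reserves cover 2,840/235 = 12.1 months — ≥ 2 required
Employment 56 ≥ 12 months
Total monthly debts = (115 + 235 + 35 + 275 + 180) = 840. DTI = 840/5,000 = 16.8% ≤ 41%
Not all requirements met → denied.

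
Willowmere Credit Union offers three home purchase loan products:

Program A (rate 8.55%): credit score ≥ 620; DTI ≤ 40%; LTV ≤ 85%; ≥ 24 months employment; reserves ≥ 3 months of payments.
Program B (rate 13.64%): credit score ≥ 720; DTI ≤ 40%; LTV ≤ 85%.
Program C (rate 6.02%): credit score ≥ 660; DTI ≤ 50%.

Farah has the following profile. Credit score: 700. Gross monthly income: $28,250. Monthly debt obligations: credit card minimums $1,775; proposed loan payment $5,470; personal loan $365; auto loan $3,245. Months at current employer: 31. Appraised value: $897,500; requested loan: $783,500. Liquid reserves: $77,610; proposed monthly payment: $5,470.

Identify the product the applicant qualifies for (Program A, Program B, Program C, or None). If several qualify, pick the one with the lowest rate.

Total debts = (1,775 + 5,470 + 365 + 3,245) = 10,855; DTI = 10,855/28,250 = 38.4%.
LTV = 783,500/897,500 = 87.3%.
Reserves = 77,610/5,470 = 14.2 months.
Program A: score 700 ≥ 620; DTI 38.4% ≤ 40%; LTV 87.3% > 85%; employment 31 ≥ 24 mo; reserves 14.2 ≥ 3 mo → does not qualify.
Program B: score 700 < 720; DTI 38.4% ≤ 40%; LTV 87.3% > 85% → does not qualify.
Program C: score 700 ≥ 660; DTI 38.4% ≤ 50% → qualifies.

Program C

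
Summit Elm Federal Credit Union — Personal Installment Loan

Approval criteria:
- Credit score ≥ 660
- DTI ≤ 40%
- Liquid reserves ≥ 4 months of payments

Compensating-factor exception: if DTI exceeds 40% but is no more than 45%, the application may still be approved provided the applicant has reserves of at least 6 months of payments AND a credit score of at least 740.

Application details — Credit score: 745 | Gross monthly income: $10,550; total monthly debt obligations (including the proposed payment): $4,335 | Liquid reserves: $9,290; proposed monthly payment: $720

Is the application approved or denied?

Approved

Credit score 745 ≥ 660 (meets base)
DTI: 4,335 ÷ 10,550 = 41.1%, over the 40% base limit.
Reserves = 9,290/720 = 12.9 months ≥ 4
DTI 41.1% is within the 40%–45% exception band; checking compensating factors.
Override check — reserves: 12.9 mo (ok); score: 745 (ok).
Both compensating conditions met → exception applies.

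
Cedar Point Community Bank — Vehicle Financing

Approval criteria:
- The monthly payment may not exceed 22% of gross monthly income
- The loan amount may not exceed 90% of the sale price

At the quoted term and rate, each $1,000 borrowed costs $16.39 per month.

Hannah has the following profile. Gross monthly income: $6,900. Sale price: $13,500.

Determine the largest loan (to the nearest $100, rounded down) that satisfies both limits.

Payment cap: 22% × $6,900 = $1,518/month.
At $16.39 per $1,000, that supports 1,518/16.39 × 1,000 ≈ $92,617 → $92,600.
LTV cap: 90% × $13,500 = $12,150 → $12,100.
Binding constraint: loan-to-value.

$12,100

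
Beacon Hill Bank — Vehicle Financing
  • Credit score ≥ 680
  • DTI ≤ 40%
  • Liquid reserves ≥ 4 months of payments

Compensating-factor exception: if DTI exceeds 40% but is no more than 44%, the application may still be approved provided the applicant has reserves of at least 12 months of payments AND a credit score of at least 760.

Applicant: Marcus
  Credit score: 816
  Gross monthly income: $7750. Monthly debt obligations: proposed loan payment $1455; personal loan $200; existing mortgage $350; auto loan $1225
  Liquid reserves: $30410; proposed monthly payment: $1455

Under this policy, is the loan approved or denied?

Credit score 816 ≥ 680 (meets base)
Total debts = (1,455 + 200 + 350 + 1,225) = 3,230. DTI: 3,230 ÷ 7,750 = 41.7%, over the 40% base limit.
Reserves = 30,410/1,455 = 20.9 months ≥ 4
41.7% falls in the override range (40%–44%), so the compensating-factor test applies.
Override check — reserves: 20.9 mo (ok); score: 816 (ok).
Both compensating conditions met → exception applies.

Approved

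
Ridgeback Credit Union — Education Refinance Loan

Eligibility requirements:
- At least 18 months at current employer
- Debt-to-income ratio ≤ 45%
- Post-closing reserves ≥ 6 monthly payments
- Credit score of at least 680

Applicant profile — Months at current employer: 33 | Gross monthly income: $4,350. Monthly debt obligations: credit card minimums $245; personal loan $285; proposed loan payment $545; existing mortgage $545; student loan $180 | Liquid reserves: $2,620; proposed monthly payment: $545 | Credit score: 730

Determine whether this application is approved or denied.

Employment 33 ≥ 18 months
Total monthly debts = (245 + 285 + 545 + 545 + 180) = 1,800. DTI = 1,800/4,350 = 41.4% ≤ 45%
Reserves: 2,620 ÷ 545 = 4.8 months (below 6-month minimum)
Credit score 730 ≥ 680 (meets)
Fails on reserves.

Denied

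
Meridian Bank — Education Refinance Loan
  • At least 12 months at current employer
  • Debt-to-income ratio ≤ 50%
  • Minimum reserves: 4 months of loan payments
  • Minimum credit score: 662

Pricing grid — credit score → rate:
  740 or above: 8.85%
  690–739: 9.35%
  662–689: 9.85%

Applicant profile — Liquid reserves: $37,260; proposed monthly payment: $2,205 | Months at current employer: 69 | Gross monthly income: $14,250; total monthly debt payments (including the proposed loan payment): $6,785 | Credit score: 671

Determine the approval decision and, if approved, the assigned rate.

Credit score 671 ≥ 662 (meets minimum)
Reserves: 37,260 ÷ 2,205 = 16.9 months (meets 4-month minimum)
Employment 69 ≥ 12 months
DTI: 6,785 ÷ 14,250 = 47.6%, within the 50% cap
All requirements met. Score 671 falls in the 662–689 tier → 9.85%.

Approved at 9.85%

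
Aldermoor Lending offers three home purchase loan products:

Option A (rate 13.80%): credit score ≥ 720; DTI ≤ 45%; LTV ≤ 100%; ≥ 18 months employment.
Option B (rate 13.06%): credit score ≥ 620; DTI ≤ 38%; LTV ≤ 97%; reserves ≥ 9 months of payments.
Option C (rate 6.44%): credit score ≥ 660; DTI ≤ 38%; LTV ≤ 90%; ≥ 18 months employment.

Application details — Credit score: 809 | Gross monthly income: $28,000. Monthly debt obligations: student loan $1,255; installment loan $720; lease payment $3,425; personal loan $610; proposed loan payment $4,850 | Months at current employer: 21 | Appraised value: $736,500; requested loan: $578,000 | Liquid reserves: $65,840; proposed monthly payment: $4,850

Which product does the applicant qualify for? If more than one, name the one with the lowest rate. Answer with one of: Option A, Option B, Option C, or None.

Option A

Total debts = (1,255 + 720 + 3,425 + 610 + 4,850) = 10,860; DTI = 10,860/28,000 = 38.8%.
LTV = 578,000/736,500 = 78.5%.
Reserves = 65,840/4,850 = 13.6 months.
Option A: score 809 ≥ 720; DTI 38.8% ≤ 45%; LTV 78.5% ≤ 100%; employment 21 ≥ 18 mo → qualifies.
Option B: score 809 ≥ 620; DTI 38.8% > 38%; LTV 78.5% ≤ 97%; reserves 13.6 ≥ 9 mo → does not qualify.
Option C: score 809 ≥ 660; DTI 38.8% > 38%; LTV 78.5% ≤ 90%; employment 21 ≥ 18 mo → does not qualify.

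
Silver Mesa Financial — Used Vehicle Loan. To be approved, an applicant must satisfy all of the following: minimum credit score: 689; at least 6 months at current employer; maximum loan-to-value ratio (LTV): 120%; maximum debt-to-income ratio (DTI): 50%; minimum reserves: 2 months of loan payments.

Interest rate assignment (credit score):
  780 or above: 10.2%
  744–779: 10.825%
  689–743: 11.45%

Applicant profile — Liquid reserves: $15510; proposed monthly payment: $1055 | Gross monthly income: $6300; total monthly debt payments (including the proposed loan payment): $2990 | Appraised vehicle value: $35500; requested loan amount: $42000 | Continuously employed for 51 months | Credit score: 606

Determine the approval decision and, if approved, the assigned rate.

Credit score 606 < 689 (below minimum)
DTI = 2,990/6,300 = 47.5% ≤ 50%
Employment 51 ≥ 6 months
Reserves = 15,510/1,055 = 14.7 months ≥ 2
LTV = 42,000/35,500 = 118.3% ≤ 120%
Not all requirements met → denied.

Denied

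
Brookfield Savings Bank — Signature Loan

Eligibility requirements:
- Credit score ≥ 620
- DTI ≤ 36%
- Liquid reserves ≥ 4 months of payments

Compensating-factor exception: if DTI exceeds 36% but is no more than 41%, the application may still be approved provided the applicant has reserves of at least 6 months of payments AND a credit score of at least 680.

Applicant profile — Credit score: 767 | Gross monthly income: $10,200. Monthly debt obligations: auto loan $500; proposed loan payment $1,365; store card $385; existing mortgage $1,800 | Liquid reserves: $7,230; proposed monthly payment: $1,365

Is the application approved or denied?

Credit score 767 ≥ 620 (meets base)
Total debts = (500 + 1,365 + 385 + 1,800) = 4,050. DTI = 4,050/10,200 = 39.7% > 36% — standard DTI limit exceeded.
Reserves: 7,230 ÷ 1,365 = 5.3 months (meets 4-month minimum)
DTI 39.7% is within the 36%–41% exception band; checking compensating factors.
Reserves 5.3 < 6 months; credit score 767 ≥ 680.
Override conditions not both satisfied; exception does not apply.

Denied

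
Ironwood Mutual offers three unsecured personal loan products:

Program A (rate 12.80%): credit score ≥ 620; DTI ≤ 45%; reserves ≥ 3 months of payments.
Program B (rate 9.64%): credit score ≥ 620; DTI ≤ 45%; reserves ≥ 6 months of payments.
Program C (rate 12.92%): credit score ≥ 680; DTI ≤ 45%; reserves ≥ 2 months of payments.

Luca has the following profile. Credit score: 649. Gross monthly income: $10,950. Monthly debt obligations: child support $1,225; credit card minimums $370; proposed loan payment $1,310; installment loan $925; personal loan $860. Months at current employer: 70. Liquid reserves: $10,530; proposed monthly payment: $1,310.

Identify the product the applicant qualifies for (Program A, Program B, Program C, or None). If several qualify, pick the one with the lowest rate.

Total debts = (1,225 + 370 + 1,310 + 925 + 860) = 4,690; DTI = 4,690/10,950 = 42.8%.
Reserves = 10,530/1,310 = 8.0 months.
Program A: score 649 ≥ 620; DTI 42.8% ≤ 45%; reserves 8.0 ≥ 3 mo → qualifies.
Program B: score 649 ≥ 620; DTI 42.8% ≤ 45%; reserves 8.0 ≥ 6 mo → qualifies.
Program C: score 649 < 680; DTI 42.8% ≤ 45%; reserves 8.0 ≥ 2 mo → does not qualify.
Qualifying: Program A, Program B. Lowest rate is 9.64% → Program B.

Program B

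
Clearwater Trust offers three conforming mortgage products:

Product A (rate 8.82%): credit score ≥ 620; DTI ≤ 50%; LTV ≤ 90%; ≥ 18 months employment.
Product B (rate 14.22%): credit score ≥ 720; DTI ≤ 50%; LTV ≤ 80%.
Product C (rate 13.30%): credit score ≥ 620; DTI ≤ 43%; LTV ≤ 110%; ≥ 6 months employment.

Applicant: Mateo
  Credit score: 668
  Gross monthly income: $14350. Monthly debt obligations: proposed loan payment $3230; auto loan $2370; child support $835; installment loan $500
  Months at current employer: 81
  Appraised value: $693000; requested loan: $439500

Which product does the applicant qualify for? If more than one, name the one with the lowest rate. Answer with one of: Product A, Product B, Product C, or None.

Total debts = (3,230 + 2,370 + 835 + 500) = 6,935; DTI = 6,935/14,350 = 48.3%.
LTV = 439,500/693,000 = 63.4%.
Product A: score 668 ≥ 620; DTI 48.3% ≤ 50%; LTV 63.4% ≤ 90%; employment 81 ≥ 18 mo → qualifies.
Product B: score 668 < 720; DTI 48.3% ≤ 50%; LTV 63.4% ≤ 80% → does not qualify.
Product C: score 668 ≥ 620; DTI 48.3% > 43%; LTV 63.4% ≤ 110%; employment 81 ≥ 6 mo → does not qualify.

Product A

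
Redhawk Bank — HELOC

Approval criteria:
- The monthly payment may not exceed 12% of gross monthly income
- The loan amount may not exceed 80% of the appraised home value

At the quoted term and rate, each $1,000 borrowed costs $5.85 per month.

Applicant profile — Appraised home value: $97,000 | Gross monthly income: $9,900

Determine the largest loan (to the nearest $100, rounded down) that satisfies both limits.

$77,600

Payment cap: 12% × $9,900 = $1,188/month.
At $5.85 per $1,000, that supports 1,188/5.85 × 1,000 ≈ $203,076 → $203,000.
LTV cap: 80% × $97,000 = $77,600 → $77,600.
Binding constraint: loan-to-value.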